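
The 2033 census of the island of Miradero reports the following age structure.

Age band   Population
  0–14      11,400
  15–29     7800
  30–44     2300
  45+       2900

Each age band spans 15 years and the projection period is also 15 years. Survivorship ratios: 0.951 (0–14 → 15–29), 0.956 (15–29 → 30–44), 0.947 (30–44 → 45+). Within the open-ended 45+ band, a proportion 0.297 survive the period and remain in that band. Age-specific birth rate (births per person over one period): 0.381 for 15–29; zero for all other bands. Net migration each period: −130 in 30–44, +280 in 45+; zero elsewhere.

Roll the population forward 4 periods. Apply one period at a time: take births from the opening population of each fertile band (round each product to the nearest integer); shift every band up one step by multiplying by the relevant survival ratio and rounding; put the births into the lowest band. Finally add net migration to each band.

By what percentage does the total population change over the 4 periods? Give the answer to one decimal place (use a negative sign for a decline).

Period 1.
Births: 7800 × 0.381 = 2972
15–29: 11400 × 0.951 = 10841
30–44: 7800 × 0.956 = 7457
45+: 2300 × 0.947 + 2900 × 0.297 = 2178 + 861 = 3039
Net migration: 30–44 − 130 → 7327; 45+ + 280 → 3319
End of period: [2972, 10841, 7327, 3319]
Period 2.
Births: 10841 × 0.381 = 4130
15–29: 2972 × 0.951 = 2826
30–44: 10841 × 0.956 = 10364
45+: 7327 × 0.947 + 3319 × 0.297 = 6939 + 986 = 7925
Net migration: 30–44 − 130 → 10234; 45+ + 280 → 8205
End of period: [4130, 2826, 10234, 8205]
Period 3.
Births: 2826 × 0.381 = 1077
15–29: 4130 × 0.951 = 3928
30–44: 2826 × 0.956 = 2702
45+: 10234 × 0.947 + 8205 × 0.297 = 9692 + 2437 = 12129
Net migration: 30–44 − 130 → 2572; 45+ + 280 → 12409
End of period: [1077, 3928, 2572, 12409]
Period 4.
Births: 3928 × 0.381 = 1497
15–29: 1077 × 0.951 = 1024
30–44: 3928 × 0.956 = 3755
45+: 2572 × 0.947 + 12409 × 0.297 = 2436 + 3685 = 6121
Net migration: 30–44 − 130 → 3625; 45+ + 280 → 6401
End of period: [1497, 1024, 3625, 6401]
Total: 24400 → 12547; change = -11853; percentage change = -48.6%

-48.6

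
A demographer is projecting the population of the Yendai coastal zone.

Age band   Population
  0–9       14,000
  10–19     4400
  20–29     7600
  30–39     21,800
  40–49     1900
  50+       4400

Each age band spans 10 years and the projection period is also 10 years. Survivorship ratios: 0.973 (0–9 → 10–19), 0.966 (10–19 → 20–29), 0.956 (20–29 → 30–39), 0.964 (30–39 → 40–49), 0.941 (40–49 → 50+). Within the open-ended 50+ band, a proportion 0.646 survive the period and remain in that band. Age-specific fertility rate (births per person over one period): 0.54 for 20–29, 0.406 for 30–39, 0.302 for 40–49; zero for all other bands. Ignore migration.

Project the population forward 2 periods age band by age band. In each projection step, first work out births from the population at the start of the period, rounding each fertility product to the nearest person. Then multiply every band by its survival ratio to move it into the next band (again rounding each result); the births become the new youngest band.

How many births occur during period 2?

11592

Period 1.
Births: 7600 * 0.54 = 4104 ; 21800 * 0.406 = 8851 ; 1900 * 0.302 = 574 ⇒ total 13529
10–19: 14000 * 0.973 = 13622
20–29: 4400 * 0.966 = 4250
30–39: 7600 * 0.956 = 7266
40–49: 21800 * 0.964 = 21015
50+: 1900 * 0.941 + 4400 * 0.646 = 1788 + 2842 = 4630
→ [13529, 13622, 4250, 7266, 21015, 4630]
Period 2.
Births: 4250 * 0.54 = 2295 ; 7266 * 0.406 = 2950 ; 21015 * 0.302 = 6347 ⇒ total 11592
10–19: 13529 * 0.973 = 13164
20–29: 13622 * 0.966 = 13159
30–39: 4250 * 0.956 = 4063
40–49: 7266 * 0.964 = 7004
50+: 21015 * 0.941 + 4630 * 0.646 = 19775 + 2991 = 22766
→ [11592, 13164, 13159, 4063, 7004, 22766]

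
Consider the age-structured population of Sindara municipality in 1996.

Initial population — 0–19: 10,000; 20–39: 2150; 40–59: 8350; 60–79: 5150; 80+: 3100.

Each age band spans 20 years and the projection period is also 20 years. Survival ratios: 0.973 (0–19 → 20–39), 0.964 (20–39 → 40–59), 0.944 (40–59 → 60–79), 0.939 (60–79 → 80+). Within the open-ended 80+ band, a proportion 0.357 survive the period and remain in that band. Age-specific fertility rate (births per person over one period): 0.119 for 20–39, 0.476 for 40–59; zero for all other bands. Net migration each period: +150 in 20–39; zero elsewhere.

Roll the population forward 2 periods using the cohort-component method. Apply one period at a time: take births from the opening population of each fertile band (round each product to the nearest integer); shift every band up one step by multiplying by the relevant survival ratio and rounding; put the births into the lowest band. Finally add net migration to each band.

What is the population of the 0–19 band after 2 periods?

2163

Numbering the groups 1..5 from youngest to oldest:
Period 1.
Births: 2150 × 0.119 = 256  |  8350 × 0.476 = 3975 ⇒ total 4231
Group 2: 10000 × 0.973 = 9730
Group 3: 2150 × 0.964 = 2073
Group 4: 8350 × 0.944 = 7882
Group 5: 5150 × 0.939 + 3100 × 0.357 = 4836 + 1107 = 5943
Net migration: Group 2 + 150 → 9880
End of period: [4231, 9880, 2073, 7882, 5943]
Period 2.
Births: 9880 × 0.119 = 1176  |  2073 × 0.476 = 987 ⇒ total 2163
Group 2: 4231 × 0.973 = 4117
Group 3: 9880 × 0.964 = 9524
Group 4: 2073 × 0.944 = 1957
Group 5: 7882 × 0.939 + 5943 × 0.357 = 7401 + 2122 = 9523
Net migration: Group 2 + 150 → 4267
End of period: [2163, 4267, 9524, 1957, 9523]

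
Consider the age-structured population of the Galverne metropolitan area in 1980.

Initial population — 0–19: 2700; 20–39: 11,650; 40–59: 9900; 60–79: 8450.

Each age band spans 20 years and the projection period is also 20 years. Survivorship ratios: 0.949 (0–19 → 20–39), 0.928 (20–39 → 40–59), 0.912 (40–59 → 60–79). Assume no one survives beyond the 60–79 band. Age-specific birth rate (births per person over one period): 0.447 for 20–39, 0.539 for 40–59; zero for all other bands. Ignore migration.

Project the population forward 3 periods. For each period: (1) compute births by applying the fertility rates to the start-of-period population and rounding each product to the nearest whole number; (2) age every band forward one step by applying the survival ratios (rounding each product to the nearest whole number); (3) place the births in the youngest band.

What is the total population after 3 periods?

Period 1.
Births: 11650 × 0.447 = 5208  |  9900 × 0.539 = 5336 → 10544
20–39: 2700 × 0.949 = 2562
40–59: 11650 × 0.928 = 10811
60–79: 9900 × 0.912 = 9029
Giving 10544 / 2562 / 10811 / 9029.
Period 2.
Births: 2562 × 0.447 = 1145  |  10811 × 0.539 = 5827 → 6972
20–39: 10544 × 0.949 = 10006
40–59: 2562 × 0.928 = 2378
60–79: 10811 × 0.912 = 9860
Giving 6972 / 10006 / 2378 / 9860.
Period 3.
Births: 10006 × 0.447 = 4473  |  2378 × 0.539 = 1282 → 5755
20–39: 6972 × 0.949 = 6616
40–59: 10006 × 0.928 = 9286
60–79: 2378 × 0.912 = 2169
Giving 5755 / 6616 / 9286 / 2169.
Total after period 3: 5755 + 6616 + 9286 + 2169 = 23826

23826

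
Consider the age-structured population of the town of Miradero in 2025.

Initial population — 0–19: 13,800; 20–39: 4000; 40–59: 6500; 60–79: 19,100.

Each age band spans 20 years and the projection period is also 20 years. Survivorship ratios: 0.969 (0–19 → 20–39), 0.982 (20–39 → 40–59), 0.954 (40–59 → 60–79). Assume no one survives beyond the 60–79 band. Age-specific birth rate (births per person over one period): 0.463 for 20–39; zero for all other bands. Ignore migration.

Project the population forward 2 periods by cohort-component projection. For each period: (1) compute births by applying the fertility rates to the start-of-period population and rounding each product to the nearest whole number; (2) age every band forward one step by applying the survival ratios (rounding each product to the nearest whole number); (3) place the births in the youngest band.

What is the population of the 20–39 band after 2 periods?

1795

Period 1:
Births: 4000 * 0.463 = 1852
20–39: 13800 * 0.969 = 13372
40–59: 4000 * 0.982 = 3928
60–79: 6500 * 0.954 = 6201
End of period: [1852, 13372, 3928, 6201]
Period 2:
Births: 13372 * 0.463 = 6191
20–39: 1852 * 0.969 = 1795
40–59: 13372 * 0.982 = 13131
60–79: 3928 * 0.954 = 3747
End of period: [6191, 1795, 13131, 3747]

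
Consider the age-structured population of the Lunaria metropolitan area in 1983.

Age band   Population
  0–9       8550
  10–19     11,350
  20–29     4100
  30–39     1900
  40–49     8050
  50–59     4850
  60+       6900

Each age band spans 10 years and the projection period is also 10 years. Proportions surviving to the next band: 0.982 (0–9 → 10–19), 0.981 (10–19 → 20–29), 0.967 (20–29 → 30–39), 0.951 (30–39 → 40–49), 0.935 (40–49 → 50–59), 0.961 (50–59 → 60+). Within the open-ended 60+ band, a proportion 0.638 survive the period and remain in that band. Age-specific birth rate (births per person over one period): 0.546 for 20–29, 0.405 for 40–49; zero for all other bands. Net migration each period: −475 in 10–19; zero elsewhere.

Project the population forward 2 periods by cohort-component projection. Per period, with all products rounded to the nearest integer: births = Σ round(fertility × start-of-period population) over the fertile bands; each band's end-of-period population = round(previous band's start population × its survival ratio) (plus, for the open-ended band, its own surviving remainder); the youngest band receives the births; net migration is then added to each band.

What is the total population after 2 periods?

Numbering the bands 1..7 from youngest to oldest:
— Period 1 —
Births: 4100 × 0.546 = 2239  |  8050 × 0.405 = 3260 → 5499
Band 2: 8550 × 0.982 = 8396
Band 3: 11350 × 0.981 = 11134
Band 4: 4100 × 0.967 = 3965
Band 5: 1900 × 0.951 = 1807
Band 6: 8050 × 0.935 = 7527
Band 7: 4850 × 0.961 + 6900 × 0.638 = 4661 + 4402 = 9063
Net migration: Band 2 − 475 → 7921
Giving 5499 / 7921 / 11134 / 3965 / 1807 / 7527 / 9063.
— Period 2 —
Births: 11134 × 0.546 = 6079  |  1807 × 0.405 = 732 → 6811
Band 2: 5499 × 0.982 = 5400
Band 3: 7921 × 0.981 = 7771
Band 4: 11134 × 0.967 = 10767
Band 5: 3965 × 0.951 = 3771
Band 6: 1807 × 0.935 = 1690
Band 7: 7527 × 0.961 + 9063 × 0.638 = 7233 + 5782 = 13015
Net migration: Band 2 − 475 → 4925
Giving 6811 / 4925 / 7771 / 10767 / 3771 / 1690 / 13015.
Total after period 2: 6811 + 4925 + 7771 + 10767 + 3771 + 1690 + 13015 = 48750

48750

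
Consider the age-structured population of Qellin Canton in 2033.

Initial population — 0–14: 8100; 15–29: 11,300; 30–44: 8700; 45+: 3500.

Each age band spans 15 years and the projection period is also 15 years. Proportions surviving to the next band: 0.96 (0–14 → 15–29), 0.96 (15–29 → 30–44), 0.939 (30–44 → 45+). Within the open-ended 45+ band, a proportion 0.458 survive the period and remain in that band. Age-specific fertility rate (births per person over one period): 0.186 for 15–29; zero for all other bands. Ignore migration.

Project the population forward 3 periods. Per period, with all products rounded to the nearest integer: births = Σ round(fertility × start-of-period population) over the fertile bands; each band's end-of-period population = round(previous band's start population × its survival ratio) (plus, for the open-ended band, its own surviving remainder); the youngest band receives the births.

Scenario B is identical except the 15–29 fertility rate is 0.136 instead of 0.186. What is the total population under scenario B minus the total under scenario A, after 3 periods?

-1066

After projecting period 1:
Births: 11300 × 0.186 = 2102
15–29: 8100 × 0.96 = 7776
30–44: 11300 × 0.96 = 10848
45+: 8700 × 0.939 + 3500 × 0.458 = 8169 + 1603 = 9772
Population now: 0–14=2102, 15–29=7776, 30–44=10848, 45+=9772
After projecting period 2:
Births: 7776 × 0.186 = 1446
15–29: 2102 × 0.96 = 2018
30–44: 7776 × 0.96 = 7465
45+: 10848 × 0.939 + 9772 × 0.458 = 10186 + 4476 = 14662
Population now: 0–14=1446, 15–29=2018, 30–44=7465, 45+=14662
After projecting period 3:
Births: 2018 × 0.186 = 375
15–29: 1446 × 0.96 = 1388
30–44: 2018 × 0.96 = 1937
45+: 7465 × 0.939 + 14662 × 0.458 = 7010 + 6715 = 13725
Population now: 0–14=375, 15–29=1388, 30–44=1937, 45+=13725
Scenario A total after 3 periods: 17425
Scenario B projection —
After projecting period 1:
Births: 11300 × 0.136 = 1537
15–29: 8100 × 0.96 = 7776
30–44: 11300 × 0.96 = 10848
45+: 8700 × 0.939 + 3500 × 0.458 = 8169 + 1603 = 9772
Population now: 0–14=1537, 15–29=7776, 30–44=10848, 45+=9772
After projecting period 2:
Births: 7776 × 0.136 = 1058
15–29: 1537 × 0.96 = 1476
30–44: 7776 × 0.96 = 7465
45+: 10848 × 0.939 + 9772 × 0.458 = 10186 + 4476 = 14662
Population now: 0–14=1058, 15–29=1476, 30–44=7465, 45+=14662
After projecting period 3:
Births: 1476 × 0.136 = 201
15–29: 1058 × 0.96 = 1016
30–44: 1476 × 0.96 = 1417
45+: 7465 × 0.939 + 14662 × 0.458 = 7010 + 6715 = 13725
Population now: 0–14=201, 15–29=1016, 30–44=1417, 45+=13725
Scenario B total after 3 periods: 16359
Difference B − A = 16359 − 17425 = -1066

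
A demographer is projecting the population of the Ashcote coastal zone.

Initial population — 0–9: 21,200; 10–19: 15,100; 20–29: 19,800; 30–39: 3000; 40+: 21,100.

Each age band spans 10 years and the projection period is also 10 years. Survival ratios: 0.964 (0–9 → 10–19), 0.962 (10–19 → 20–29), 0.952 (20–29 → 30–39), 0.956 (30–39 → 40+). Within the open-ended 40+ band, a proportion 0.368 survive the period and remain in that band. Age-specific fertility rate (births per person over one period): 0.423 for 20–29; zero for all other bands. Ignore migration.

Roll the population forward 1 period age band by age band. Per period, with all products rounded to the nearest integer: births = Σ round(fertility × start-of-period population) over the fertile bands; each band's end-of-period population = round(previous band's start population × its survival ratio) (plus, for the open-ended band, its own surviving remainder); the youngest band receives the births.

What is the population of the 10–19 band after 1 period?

20437

Period 1:
Births: 19800 × 0.423 = 8375
10–19: 21200 × 0.964 = 20437
20–29: 15100 × 0.962 = 14526
30–39: 19800 × 0.952 = 18850
40+: 3000 × 0.956 + 21100 × 0.368 = 2868 + 7765 = 10633
Population now: 0–9=8375, 10–19=20437, 20–29=14526, 30–39=18850, 40+=10633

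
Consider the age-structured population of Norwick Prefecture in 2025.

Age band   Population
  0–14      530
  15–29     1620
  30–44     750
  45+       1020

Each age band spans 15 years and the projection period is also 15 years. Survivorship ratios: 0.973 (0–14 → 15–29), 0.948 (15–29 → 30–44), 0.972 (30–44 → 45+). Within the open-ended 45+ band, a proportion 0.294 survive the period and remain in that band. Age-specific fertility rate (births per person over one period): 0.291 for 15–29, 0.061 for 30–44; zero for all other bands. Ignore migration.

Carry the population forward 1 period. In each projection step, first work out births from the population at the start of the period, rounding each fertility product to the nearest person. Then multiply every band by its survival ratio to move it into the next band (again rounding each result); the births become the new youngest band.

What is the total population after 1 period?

3598

— Period 1 —
Births: 1620 × 0.291 = 471, 750 × 0.061 = 46 — total 517
15–29: 530 × 0.973 = 516
30–44: 1620 × 0.948 = 1536
45+: 750 × 0.972 + 1020 × 0.294 = 729 + 300 = 1029
→ [517, 516, 1536, 1029]
Total after period 1: 517 + 516 + 1536 + 1029 = 3598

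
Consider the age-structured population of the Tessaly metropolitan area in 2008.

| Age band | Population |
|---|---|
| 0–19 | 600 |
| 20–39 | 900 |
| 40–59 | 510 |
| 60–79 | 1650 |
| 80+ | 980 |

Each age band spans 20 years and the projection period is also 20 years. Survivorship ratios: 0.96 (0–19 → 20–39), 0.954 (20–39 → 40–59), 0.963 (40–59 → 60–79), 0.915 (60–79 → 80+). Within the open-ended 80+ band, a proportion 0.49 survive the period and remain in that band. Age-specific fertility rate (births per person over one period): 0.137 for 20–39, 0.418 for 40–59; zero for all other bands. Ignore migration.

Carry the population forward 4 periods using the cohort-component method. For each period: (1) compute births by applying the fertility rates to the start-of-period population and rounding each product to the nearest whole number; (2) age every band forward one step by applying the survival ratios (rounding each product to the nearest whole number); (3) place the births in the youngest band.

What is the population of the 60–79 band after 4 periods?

297

— Period 1 —
Births: 900 × 0.137 = 123, 510 × 0.418 = 213 → 336
20–39: 600 × 0.96 = 576
40–59: 900 × 0.954 = 859
60–79: 510 × 0.963 = 491
80+: 1650 × 0.915 + 980 × 0.49 = 1510 + 480 = 1990
→ [336, 576, 859, 491, 1990]
— Period 2 —
Births: 576 × 0.137 = 79, 859 × 0.418 = 359 → 438
20–39: 336 × 0.96 = 323
40–59: 576 × 0.954 = 550
60–79: 859 × 0.963 = 827
80+: 491 × 0.915 + 1990 × 0.49 = 449 + 975 = 1424
→ [438, 323, 550, 827, 1424]
— Period 3 —
Births: 323 × 0.137 = 44, 550 × 0.418 = 230 → 274
20–39: 438 × 0.96 = 420
40–59: 323 × 0.954 = 308
60–79: 550 × 0.963 = 530
80+: 827 × 0.915 + 1424 × 0.49 = 757 + 698 = 1455
→ [274, 420, 308, 530, 1455]
— Period 4 —
Births: 420 × 0.137 = 58, 308 × 0.418 = 129 → 187
20–39: 274 × 0.96 = 263
40–59: 420 × 0.954 = 401
60–79: 308 × 0.963 = 297
80+: 530 × 0.915 + 1455 × 0.49 = 485 + 713 = 1198
→ [187, 263, 401, 297, 1198]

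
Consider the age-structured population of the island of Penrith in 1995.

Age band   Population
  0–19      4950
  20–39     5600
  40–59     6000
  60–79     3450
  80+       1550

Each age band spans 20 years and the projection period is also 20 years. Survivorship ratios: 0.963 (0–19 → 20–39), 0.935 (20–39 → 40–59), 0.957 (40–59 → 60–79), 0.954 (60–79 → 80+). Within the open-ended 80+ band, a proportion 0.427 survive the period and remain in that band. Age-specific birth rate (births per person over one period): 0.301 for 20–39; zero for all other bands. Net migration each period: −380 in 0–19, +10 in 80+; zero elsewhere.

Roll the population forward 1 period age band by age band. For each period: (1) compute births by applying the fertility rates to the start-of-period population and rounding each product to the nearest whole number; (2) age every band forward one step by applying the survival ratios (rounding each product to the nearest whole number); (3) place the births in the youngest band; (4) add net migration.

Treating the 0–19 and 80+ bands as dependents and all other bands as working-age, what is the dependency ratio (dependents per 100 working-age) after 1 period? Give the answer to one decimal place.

33.5

(Groups numbered youngest = 1 to oldest = 5.)
— Period 1 —
Births: 5600 × 0.301 = 1686
Group 2: 4950 × 0.963 = 4767
Group 3: 5600 × 0.935 = 5236
Group 4: 6000 × 0.957 = 5742
Group 5: 3450 × 0.954 + 1550 × 0.427 = 3291 + 662 = 3953
Net migration: Group 1 − 380 → 1306; Group 5 + 10 → 3963
End of period: [1306, 4767, 5236, 5742, 3963]
Dependents (band 0–19 + band 80+) = 1306 + 3963 = 5269; working-age = 15745; ratio = 5269/15745 × 100 = 33.5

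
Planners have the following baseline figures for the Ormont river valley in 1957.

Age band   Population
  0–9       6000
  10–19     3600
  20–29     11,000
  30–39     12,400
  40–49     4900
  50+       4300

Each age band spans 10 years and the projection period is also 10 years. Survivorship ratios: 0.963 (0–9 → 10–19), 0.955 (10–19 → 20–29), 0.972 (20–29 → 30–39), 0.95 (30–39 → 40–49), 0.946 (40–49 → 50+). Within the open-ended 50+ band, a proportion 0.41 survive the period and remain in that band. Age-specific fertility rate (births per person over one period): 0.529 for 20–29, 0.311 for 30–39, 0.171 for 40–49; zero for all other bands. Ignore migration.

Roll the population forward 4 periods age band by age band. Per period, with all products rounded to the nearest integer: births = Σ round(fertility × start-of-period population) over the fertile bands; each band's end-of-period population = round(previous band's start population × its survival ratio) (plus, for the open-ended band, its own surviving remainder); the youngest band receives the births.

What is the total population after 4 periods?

43142

(Bands numbered youngest = 1 to oldest = 6.)
Period 1:
Births: 11000 × 0.529 = 5819  |  12400 × 0.311 = 3856  |  4900 × 0.171 = 838 → total 10513
Band 2: 6000 × 0.963 = 5778
Band 3: 3600 × 0.955 = 3438
Band 4: 11000 × 0.972 = 10692
Band 5: 12400 × 0.95 = 11780
Band 6: 4900 × 0.946 + 4300 × 0.41 = 4635 + 1763 = 6398
End of period: [10513, 5778, 3438, 10692, 11780, 6398]
Period 2:
Births: 3438 × 0.529 = 1819  |  10692 × 0.311 = 3325  |  11780 × 0.171 = 2014 → total 7158
Band 2: 10513 × 0.963 = 10124
Band 3: 5778 × 0.955 = 5518
Band 4: 3438 × 0.972 = 3342
Band 5: 10692 × 0.95 = 10157
Band 6: 11780 × 0.946 + 6398 × 0.41 = 11144 + 2623 = 13767
End of period: [7158, 10124, 5518, 3342, 10157, 13767]
Period 3:
Births: 5518 × 0.529 = 2919  |  3342 × 0.311 = 1039  |  10157 × 0.171 = 1737 → total 5695
Band 2: 7158 × 0.963 = 6893
Band 3: 10124 × 0.955 = 9668
Band 4: 5518 × 0.972 = 5363
Band 5: 3342 × 0.95 = 3175
Band 6: 10157 × 0.946 + 13767 × 0.41 = 9609 + 5644 = 15253
End of period: [5695, 6893, 9668, 5363, 3175, 15253]
Period 4:
Births: 9668 × 0.529 = 5114  |  5363 × 0.311 = 1668  |  3175 × 0.171 = 543 → total 7325
Band 2: 5695 × 0.963 = 5484
Band 3: 6893 × 0.955 = 6583
Band 4: 9668 × 0.972 = 9397
Band 5: 5363 × 0.95 = 5095
Band 6: 3175 × 0.946 + 15253 × 0.41 = 3004 + 6254 = 9258
End of period: [7325, 5484, 6583, 9397, 5095, 9258]
Total after period 4: 7325 + 5484 + 6583 + 9397 + 5095 + 9258 = 43142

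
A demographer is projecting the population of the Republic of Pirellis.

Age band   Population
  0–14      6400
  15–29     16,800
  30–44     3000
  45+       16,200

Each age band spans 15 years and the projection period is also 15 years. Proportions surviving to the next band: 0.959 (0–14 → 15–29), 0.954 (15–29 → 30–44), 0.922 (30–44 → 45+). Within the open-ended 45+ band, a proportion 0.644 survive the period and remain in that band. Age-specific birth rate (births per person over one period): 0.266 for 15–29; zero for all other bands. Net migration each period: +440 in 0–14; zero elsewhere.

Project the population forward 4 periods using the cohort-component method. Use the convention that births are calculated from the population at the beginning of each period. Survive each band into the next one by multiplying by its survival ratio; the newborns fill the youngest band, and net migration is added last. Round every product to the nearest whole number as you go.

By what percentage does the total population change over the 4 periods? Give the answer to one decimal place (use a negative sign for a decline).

Let group 1 be 0–14 through group 4 = 45+.
[period 1]
Births: 16800 × 0.266 = 4469
Group 2: 6400 × 0.959 = 6138
Group 3: 16800 × 0.954 = 16027
Group 4: 3000 × 0.922 + 16200 × 0.644 = 2766 + 10433 = 13199
Net migration: Group 1 + 440 → 4909
Population now: 0–14=4909, 15–29=6138, 30–44=16027, 45+=13199
[period 2]
Births: 6138 × 0.266 = 1633
Group 2: 4909 × 0.959 = 4708
Group 3: 6138 × 0.954 = 5856
Group 4: 16027 × 0.922 + 13199 × 0.644 = 14777 + 8500 = 23277
Net migration: Group 1 + 440 → 2073
Population now: 0–14=2073, 15–29=4708, 30–44=5856, 45+=23277
[period 3]
Births: 4708 × 0.266 = 1252
Group 2: 2073 × 0.959 = 1988
Group 3: 4708 × 0.954 = 4491
Group 4: 5856 × 0.922 + 23277 × 0.644 = 5399 + 14990 = 20389
Net migration: Group 1 + 440 → 1692
Population now: 0–14=1692, 15–29=1988, 30–44=4491, 45+=20389
[period 4]
Births: 1988 × 0.266 = 529
Group 2: 1692 × 0.959 = 1623
Group 3: 1988 × 0.954 = 1897
Group 4: 4491 × 0.922 + 20389 × 0.644 = 4141 + 13131 = 17272
Net migration: Group 1 + 440 → 969
Population now: 0–14=969, 15–29=1623, 30–44=1897, 45+=17272
Total: 42400 → 21761; change = -20639; percentage change = -48.7%

-48.7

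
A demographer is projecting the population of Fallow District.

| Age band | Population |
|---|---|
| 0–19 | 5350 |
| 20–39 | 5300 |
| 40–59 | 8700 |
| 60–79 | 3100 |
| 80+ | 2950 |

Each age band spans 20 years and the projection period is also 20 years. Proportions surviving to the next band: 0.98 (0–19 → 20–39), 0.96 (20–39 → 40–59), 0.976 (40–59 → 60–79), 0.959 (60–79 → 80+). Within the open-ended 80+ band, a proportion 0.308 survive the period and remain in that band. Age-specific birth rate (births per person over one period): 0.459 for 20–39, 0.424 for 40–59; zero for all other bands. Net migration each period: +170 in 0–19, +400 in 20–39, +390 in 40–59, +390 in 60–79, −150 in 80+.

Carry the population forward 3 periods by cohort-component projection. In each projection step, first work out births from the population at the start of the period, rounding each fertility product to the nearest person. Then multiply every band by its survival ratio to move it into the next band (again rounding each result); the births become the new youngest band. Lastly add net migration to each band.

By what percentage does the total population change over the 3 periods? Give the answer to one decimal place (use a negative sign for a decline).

26.2

After projecting period 1:
Births: 5300 × 0.459 = 2433  |  8700 × 0.424 = 3689 — total 6122
20–39: 5350 × 0.98 = 5243
40–59: 5300 × 0.96 = 5088
60–79: 8700 × 0.976 = 8491
80+: 3100 × 0.959 + 2950 × 0.308 = 2973 + 909 = 3882
Net migration: 0–19 + 170 → 6292; 20–39 + 400 → 5643; 40–59 + 390 → 5478; 60–79 + 390 → 8881; 80+ − 150 → 3732
Population now: 0–19=6292, 20–39=5643, 40–59=5478, 60–79=8881, 80+=3732
After projecting period 2:
Births: 5643 × 0.459 = 2590  |  5478 × 0.424 = 2323 — total 4913
20–39: 6292 × 0.98 = 6166
40–59: 5643 × 0.96 = 5417
60–79: 5478 × 0.976 = 5347
80+: 8881 × 0.959 + 3732 × 0.308 = 8517 + 1149 = 9666
Net migration: 0–19 + 170 → 5083; 20–39 + 400 → 6566; 40–59 + 390 → 5807; 60–79 + 390 → 5737; 80+ − 150 → 9516
Population now: 0–19=5083, 20–39=6566, 40–59=5807, 60–79=5737, 80+=9516
After projecting period 3:
Births: 6566 × 0.459 = 3014  |  5807 × 0.424 = 2462 — total 5476
20–39: 5083 × 0.98 = 4981
40–59: 6566 × 0.96 = 6303
60–79: 5807 × 0.976 = 5668
80+: 5737 × 0.959 + 9516 × 0.308 = 5502 + 2931 = 8433
Net migration: 0–19 + 170 → 5646; 20–39 + 400 → 5381; 40–59 + 390 → 6693; 60–79 + 390 → 6058; 80+ − 150 → 8283
Population now: 0–19=5646, 20–39=5381, 40–59=6693, 60–79=6058, 80+=8283
Total: 25400 → 32061; change = 6661; percentage change = 26.2%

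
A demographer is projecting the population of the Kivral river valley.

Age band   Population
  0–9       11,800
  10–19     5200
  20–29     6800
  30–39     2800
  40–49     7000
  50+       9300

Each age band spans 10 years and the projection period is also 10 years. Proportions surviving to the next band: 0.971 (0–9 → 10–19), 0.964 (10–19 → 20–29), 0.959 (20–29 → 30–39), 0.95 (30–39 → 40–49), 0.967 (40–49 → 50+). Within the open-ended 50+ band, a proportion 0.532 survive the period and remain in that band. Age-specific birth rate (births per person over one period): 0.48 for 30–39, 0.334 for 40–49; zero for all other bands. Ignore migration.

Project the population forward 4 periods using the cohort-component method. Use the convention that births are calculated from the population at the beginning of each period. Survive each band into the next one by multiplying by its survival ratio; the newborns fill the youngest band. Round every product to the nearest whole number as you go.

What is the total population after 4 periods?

[period 1]
Births: 2800 × 0.48 = 1344 ; 7000 × 0.334 = 2338 → total 3682
10–19: 11800 × 0.971 = 11458
20–29: 5200 × 0.964 = 5013
30–39: 6800 × 0.959 = 6521
40–49: 2800 × 0.95 = 2660
50+: 7000 × 0.967 + 9300 × 0.532 = 6769 + 4948 = 11717
→ [3682, 11458, 5013, 6521, 2660, 11717]
[period 2]
Births: 6521 × 0.48 = 3130 ; 2660 × 0.334 = 888 → total 4018
10–19: 3682 × 0.971 = 3575
20–29: 11458 × 0.964 = 11046
30–39: 5013 × 0.959 = 4807
40–49: 6521 × 0.95 = 6195
50+: 2660 × 0.967 + 11717 × 0.532 = 2572 + 6233 = 8805
→ [4018, 3575, 11046, 4807, 6195, 8805]
[period 3]
Births: 4807 × 0.48 = 2307 ; 6195 × 0.334 = 2069 → total 4376
10–19: 4018 × 0.971 = 3901
20–29: 3575 × 0.964 = 3446
30–39: 11046 × 0.959 = 10593
40–49: 4807 × 0.95 = 4567
50+: 6195 × 0.967 + 8805 × 0.532 = 5991 + 4684 = 10675
→ [4376, 3901, 3446, 10593, 4567, 10675]
[period 4]
Births: 10593 × 0.48 = 5085 ; 4567 × 0.334 = 1525 → total 6610
10–19: 4376 × 0.971 = 4249
20–29: 3901 × 0.964 = 3761
30–39: 3446 × 0.959 = 3305
40–49: 10593 × 0.95 = 10063
50+: 4567 × 0.967 + 10675 × 0.532 = 4416 + 5679 = 10095
→ [6610, 4249, 3761, 3305, 10063, 10095]
Total after period 4: 6610 + 4249 + 3761 + 3305 + 10063 + 10095 = 38083

38083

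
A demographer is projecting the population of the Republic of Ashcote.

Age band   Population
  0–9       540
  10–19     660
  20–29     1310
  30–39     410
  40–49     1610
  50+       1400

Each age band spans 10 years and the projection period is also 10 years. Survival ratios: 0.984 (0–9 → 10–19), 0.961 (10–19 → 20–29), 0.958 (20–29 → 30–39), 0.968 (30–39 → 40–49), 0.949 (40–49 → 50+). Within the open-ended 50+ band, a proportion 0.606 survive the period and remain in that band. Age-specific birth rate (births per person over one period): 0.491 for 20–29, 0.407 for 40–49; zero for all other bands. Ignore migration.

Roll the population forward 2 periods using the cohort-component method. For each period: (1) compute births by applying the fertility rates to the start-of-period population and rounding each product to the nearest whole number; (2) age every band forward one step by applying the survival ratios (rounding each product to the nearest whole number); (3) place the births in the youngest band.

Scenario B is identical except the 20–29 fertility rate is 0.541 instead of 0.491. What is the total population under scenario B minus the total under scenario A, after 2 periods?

After projecting period 1:
Births: 1310 * 0.491 = 643  |  1610 * 0.407 = 655 → 1298
10–19: 540 * 0.984 = 531
20–29: 660 * 0.961 = 634
30–39: 1310 * 0.958 = 1255
40–49: 410 * 0.968 = 397
50+: 1610 * 0.949 + 1400 * 0.606 = 1528 + 848 = 2376
Population now: 0–9=1298, 10–19=531, 20–29=634, 30–39=1255, 40–49=397, 50+=2376
After projecting period 2:
Births: 634 * 0.491 = 311  |  397 * 0.407 = 162 → 473
10–19: 1298 * 0.984 = 1277
20–29: 531 * 0.961 = 510
30–39: 634 * 0.958 = 607
40–49: 1255 * 0.968 = 1215
50+: 397 * 0.949 + 2376 * 0.606 = 377 + 1440 = 1817
Population now: 0–9=473, 10–19=1277, 20–29=510, 30–39=607, 40–49=1215, 50+=1817
Scenario A total after 2 periods: 5899
Scenario B projection —
After projecting period 1:
Births: 1310 * 0.541 = 709  |  1610 * 0.407 = 655 → 1364
10–19: 540 * 0.984 = 531
20–29: 660 * 0.961 = 634
30–39: 1310 * 0.958 = 1255
40–49: 410 * 0.968 = 397
50+: 1610 * 0.949 + 1400 * 0.606 = 1528 + 848 = 2376
Population now: 0–9=1364, 10–19=531, 20–29=634, 30–39=1255, 40–49=397, 50+=2376
After projecting period 2:
Births: 634 * 0.541 = 343  |  397 * 0.407 = 162 → 505
10–19: 1364 * 0.984 = 1342
20–29: 531 * 0.961 = 510
30–39: 634 * 0.958 = 607
40–49: 1255 * 0.968 = 1215
50+: 397 * 0.949 + 2376 * 0.606 = 377 + 1440 = 1817
Population now: 0–9=505, 10–19=1342, 20–29=510, 30–39=607, 40–49=1215, 50+=1817
Scenario B total after 2 periods: 5996
Difference B − A = 5996 − 5899 = 97

97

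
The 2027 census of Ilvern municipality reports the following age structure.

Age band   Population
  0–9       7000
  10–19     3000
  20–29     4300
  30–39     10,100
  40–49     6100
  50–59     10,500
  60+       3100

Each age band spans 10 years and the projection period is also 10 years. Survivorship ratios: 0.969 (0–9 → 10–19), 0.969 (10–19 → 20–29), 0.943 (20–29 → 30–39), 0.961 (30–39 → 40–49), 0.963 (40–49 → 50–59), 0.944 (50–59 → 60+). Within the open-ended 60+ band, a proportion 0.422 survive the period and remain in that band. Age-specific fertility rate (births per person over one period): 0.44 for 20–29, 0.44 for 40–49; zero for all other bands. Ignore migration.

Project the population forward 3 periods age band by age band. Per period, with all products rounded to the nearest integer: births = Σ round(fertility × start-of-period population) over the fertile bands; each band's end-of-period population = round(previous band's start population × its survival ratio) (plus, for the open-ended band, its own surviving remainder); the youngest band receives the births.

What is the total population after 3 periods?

40029

Let group 1 be 0–9 through group 7 = 60+.
Period 1.
Births: 4300 * 0.44 = 1892 ; 6100 * 0.44 = 2684 → 4576
Group 2: 7000 * 0.969 = 6783
Group 3: 3000 * 0.969 = 2907
Group 4: 4300 * 0.943 = 4055
Group 5: 10100 * 0.961 = 9706
Group 6: 6100 * 0.963 = 5874
Group 7: 10500 * 0.944 + 3100 * 0.422 = 9912 + 1308 = 11220
Giving 4576 / 6783 / 2907 / 4055 / 9706 / 5874 / 11220.
Period 2.
Births: 2907 * 0.44 = 1279 ; 9706 * 0.44 = 4271 → 5550
Group 2: 4576 * 0.969 = 4434
Group 3: 6783 * 0.969 = 6573
Group 4: 2907 * 0.943 = 2741
Group 5: 4055 * 0.961 = 3897
Group 6: 9706 * 0.963 = 9347
Group 7: 5874 * 0.944 + 11220 * 0.422 = 5545 + 4735 = 10280
Giving 5550 / 4434 / 6573 / 2741 / 3897 / 9347 / 10280.
Period 3.
Births: 6573 * 0.44 = 2892 ; 3897 * 0.44 = 1715 → 4607
Group 2: 5550 * 0.969 = 5378
Group 3: 4434 * 0.969 = 4297
Group 4: 6573 * 0.943 = 6198
Group 5: 2741 * 0.961 = 2634
Group 6: 3897 * 0.963 = 3753
Group 7: 9347 * 0.944 + 10280 * 0.422 = 8824 + 4338 = 13162
Giving 4607 / 5378 / 4297 / 6198 / 2634 / 3753 / 13162.
Total after period 3: 4607 + 5378 + 4297 + 6198 + 2634 + 3753 + 13162 = 40029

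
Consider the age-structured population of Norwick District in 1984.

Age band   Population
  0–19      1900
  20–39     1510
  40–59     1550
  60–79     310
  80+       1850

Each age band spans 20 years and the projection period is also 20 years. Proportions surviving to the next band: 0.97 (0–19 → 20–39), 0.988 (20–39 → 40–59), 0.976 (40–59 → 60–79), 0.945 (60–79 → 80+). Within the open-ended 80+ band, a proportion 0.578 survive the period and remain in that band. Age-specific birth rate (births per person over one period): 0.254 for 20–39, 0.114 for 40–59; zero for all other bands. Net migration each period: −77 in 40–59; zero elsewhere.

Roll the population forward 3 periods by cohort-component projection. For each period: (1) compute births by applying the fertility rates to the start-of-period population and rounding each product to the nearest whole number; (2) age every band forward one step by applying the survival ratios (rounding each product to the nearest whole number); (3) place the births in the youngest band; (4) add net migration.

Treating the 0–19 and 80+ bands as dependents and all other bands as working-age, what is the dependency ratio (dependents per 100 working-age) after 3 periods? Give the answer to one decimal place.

105.4

After projecting period 1:
Births: 1510 * 0.254 = 384, 1550 * 0.114 = 177 → total 561
20–39: 1900 * 0.97 = 1843
40–59: 1510 * 0.988 = 1492
60–79: 1550 * 0.976 = 1513
80+: 310 * 0.945 + 1850 * 0.578 = 293 + 1069 = 1362
Net migration: 40–59 − 77 → 1415
Population now: 0–19=561, 20–39=1843, 40–59=1415, 60–79=1513, 80+=1362
After projecting period 2:
Births: 1843 * 0.254 = 468, 1415 * 0.114 = 161 → total 629
20–39: 561 * 0.97 = 544
40–59: 1843 * 0.988 = 1821
60–79: 1415 * 0.976 = 1381
80+: 1513 * 0.945 + 1362 * 0.578 = 1430 + 787 = 2217
Net migration: 40–59 − 77 → 1744
Population now: 0–19=629, 20–39=544, 40–59=1744, 60–79=1381, 80+=2217
After projecting period 3:
Births: 544 * 0.254 = 138, 1744 * 0.114 = 199 → total 337
20–39: 629 * 0.97 = 610
40–59: 544 * 0.988 = 537
60–79: 1744 * 0.976 = 1702
80+: 1381 * 0.945 + 2217 * 0.578 = 1305 + 1281 = 2586
Net migration: 40–59 − 77 → 460
Population now: 0–19=337, 20–39=610, 40–59=460, 60–79=1702, 80+=2586
Dependents (band 0–19 + band 80+) = 337 + 2586 = 2923; working-age = 2772; ratio = 2923/2772 × 100 = 105.4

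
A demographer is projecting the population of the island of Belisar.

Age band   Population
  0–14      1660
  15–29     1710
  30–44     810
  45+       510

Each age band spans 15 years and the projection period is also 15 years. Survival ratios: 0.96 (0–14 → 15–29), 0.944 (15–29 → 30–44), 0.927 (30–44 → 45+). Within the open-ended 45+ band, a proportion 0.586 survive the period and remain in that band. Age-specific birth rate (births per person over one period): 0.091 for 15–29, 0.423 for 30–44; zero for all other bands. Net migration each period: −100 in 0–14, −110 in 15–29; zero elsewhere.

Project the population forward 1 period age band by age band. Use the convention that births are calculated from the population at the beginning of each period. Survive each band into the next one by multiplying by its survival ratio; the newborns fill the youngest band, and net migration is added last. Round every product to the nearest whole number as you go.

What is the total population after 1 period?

4547

Period 1:
Births: 1710 × 0.091 = 156  |  810 × 0.423 = 343 → total 499
15–29: 1660 × 0.96 = 1594
30–44: 1710 × 0.944 = 1614
45+: 810 × 0.927 + 510 × 0.586 = 751 + 299 = 1050
Net migration: 0–14 − 100 → 399; 15–29 − 110 → 1484
Population now: 0–14=399, 15–29=1484, 30–44=1614, 45+=1050
Total after period 1: 399 + 1484 + 1614 + 1050 = 4547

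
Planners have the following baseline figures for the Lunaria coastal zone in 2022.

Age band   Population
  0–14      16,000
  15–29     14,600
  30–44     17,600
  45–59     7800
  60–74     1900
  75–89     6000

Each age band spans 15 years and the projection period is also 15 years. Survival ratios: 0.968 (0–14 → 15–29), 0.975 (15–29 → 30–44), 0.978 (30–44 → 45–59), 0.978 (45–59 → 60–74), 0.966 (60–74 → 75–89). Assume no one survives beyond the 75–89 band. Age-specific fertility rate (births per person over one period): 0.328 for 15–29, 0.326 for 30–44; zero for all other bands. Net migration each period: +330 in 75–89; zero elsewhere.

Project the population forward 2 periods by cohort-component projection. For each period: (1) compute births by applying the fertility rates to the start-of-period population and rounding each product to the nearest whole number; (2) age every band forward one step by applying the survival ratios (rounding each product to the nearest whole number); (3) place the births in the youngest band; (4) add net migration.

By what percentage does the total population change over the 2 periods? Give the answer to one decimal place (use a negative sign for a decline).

After projecting period 1:
Births: 14600 × 0.328 = 4789 ; 17600 × 0.326 = 5738 → 10527
15–29: 16000 × 0.968 = 15488
30–44: 14600 × 0.975 = 14235
45–59: 17600 × 0.978 = 17213
60–74: 7800 × 0.978 = 7628
75–89: 1900 × 0.966 = 1835
Net migration: 75–89 + 330 → 2165
Giving 10527 / 15488 / 14235 / 17213 / 7628 / 2165.
After projecting period 2:
Births: 15488 × 0.328 = 5080 ; 14235 × 0.326 = 4641 → 9721
15–29: 10527 × 0.968 = 10190
30–44: 15488 × 0.975 = 15101
45–59: 14235 × 0.978 = 13922
60–74: 17213 × 0.978 = 16834
75–89: 7628 × 0.966 = 7369
Net migration: 75–89 + 330 → 7699
Giving 9721 / 10190 / 15101 / 13922 / 16834 / 7699.
Total: 63900 → 73467; change = 9567; percentage change = 15.0%

15.0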